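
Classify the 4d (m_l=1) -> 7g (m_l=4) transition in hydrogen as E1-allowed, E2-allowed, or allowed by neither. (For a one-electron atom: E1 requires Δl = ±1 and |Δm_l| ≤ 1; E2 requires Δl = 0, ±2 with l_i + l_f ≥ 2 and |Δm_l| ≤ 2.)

neither

Δl = 4 − 2 = +2; l_i + l_f = 6.
Δm_l = +3.
E1 (Δl = ±1, |Δm_l| ≤ 1): not satisfied.
E2 (Δl = 0,±2, l_i+l_f ≥ 2, |Δm_l| ≤ 2): not satisfied.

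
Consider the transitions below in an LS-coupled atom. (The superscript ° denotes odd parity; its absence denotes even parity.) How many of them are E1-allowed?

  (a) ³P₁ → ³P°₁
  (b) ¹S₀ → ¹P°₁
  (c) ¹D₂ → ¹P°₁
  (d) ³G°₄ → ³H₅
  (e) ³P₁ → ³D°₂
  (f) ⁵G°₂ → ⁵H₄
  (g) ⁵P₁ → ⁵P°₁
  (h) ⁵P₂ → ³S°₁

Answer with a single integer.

6

(a) allowed
(b) allowed
(c) allowed
(d) allowed
(e) allowed
(f) forbidden (ΔJ fails)
(g) allowed
(h) forbidden (ΔS fails)
Total allowed: 6 of 8.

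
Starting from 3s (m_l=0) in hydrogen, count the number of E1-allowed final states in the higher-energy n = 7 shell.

3

E1 requires Δl = ±1, so l_f ∈ {-1, 1}; with 0 ≤ l_f ≤ n_f−1 = 6, the allowed l_f values are {1}.
For l_f = 1: m_f ∈ {m_i−1, m_i, m_i+1} ∩ [−1, 1] = {-1, 0, 1} → 3 states.
Total: 3.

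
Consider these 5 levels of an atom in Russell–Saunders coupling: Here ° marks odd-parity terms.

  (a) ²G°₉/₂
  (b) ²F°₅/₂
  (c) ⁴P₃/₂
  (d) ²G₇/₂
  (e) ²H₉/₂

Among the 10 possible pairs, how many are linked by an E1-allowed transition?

(a)–(b): forbidden (parity, ΔJ).
(a)–(c): forbidden (ΔS, ΔL, ΔJ).
(a)–(d): allowed.
(a)–(e): allowed.
(b)–(c): forbidden (ΔS, ΔL).
(b)–(d): allowed.
(b)–(e): forbidden (ΔL, ΔJ).
(c)–(d): forbidden (parity, ΔS, ΔL, ΔJ).
(c)–(e): forbidden (parity, ΔS, ΔL, ΔJ).
(d)–(e): forbidden (parity).
Allowed pairs: 3 of 10.

3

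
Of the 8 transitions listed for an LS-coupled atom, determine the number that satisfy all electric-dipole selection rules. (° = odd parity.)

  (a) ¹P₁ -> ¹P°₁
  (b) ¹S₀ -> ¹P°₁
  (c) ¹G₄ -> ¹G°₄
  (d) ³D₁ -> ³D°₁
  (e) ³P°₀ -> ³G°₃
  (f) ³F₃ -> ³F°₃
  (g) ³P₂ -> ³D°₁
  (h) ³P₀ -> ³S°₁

7

(a) allowed
(b) allowed
(c) allowed
(d) allowed
(e) forbidden (parity, ΔL, ΔJ fail)
(f) allowed
(g) allowed
(h) allowed
Total allowed: 7 of 8.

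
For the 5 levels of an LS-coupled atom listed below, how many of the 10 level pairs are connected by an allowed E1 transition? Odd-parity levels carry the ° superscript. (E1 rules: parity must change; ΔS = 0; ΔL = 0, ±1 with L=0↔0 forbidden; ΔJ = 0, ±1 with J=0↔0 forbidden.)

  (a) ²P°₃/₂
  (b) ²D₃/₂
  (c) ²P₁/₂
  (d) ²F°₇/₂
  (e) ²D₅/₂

4

(a)–(b): allowed.
(a)–(c): allowed.
(a)–(d): forbidden (parity, ΔL, ΔJ).
(a)–(e): allowed.
(b)–(c): forbidden (parity).
(b)–(d): forbidden (ΔJ).
(b)–(e): forbidden (parity).
(c)–(d): forbidden (ΔL, ΔJ).
(c)–(e): forbidden (parity, ΔJ).
(d)–(e): allowed.
Allowed pairs: 4 of 10.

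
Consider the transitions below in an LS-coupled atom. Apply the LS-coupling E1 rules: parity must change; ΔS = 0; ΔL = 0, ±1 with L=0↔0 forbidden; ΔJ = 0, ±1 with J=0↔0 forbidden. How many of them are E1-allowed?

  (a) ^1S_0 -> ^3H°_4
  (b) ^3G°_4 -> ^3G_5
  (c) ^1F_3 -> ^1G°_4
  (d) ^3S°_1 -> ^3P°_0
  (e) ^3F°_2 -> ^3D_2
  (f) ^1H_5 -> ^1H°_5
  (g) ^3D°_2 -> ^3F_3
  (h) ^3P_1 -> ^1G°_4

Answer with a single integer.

5

(a) forbidden (ΔS, ΔL, ΔJ fail)
(b) allowed
(c) allowed
(d) forbidden (parity fails)
(e) allowed
(f) allowed
(g) allowed
(h) forbidden (ΔS, ΔL, ΔJ fail)
Total allowed: 5 of 8.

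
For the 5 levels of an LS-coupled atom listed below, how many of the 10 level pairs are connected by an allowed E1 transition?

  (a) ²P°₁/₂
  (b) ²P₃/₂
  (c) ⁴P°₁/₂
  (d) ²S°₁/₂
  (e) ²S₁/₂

(a)–(b): allowed.
(a)–(c): forbidden (parity, ΔS).
(a)–(d): forbidden (parity).
(a)–(e): allowed.
(b)–(c): forbidden (ΔS).
(b)–(d): allowed.
(b)–(e): forbidden (parity).
(c)–(d): forbidden (parity, ΔS).
(c)–(e): forbidden (ΔS).
(d)–(e): forbidden (ΔL).
Allowed pairs: 3 of 10.

3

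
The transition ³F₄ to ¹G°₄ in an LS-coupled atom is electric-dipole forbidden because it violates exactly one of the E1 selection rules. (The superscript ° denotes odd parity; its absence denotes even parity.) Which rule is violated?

Reading off the term symbols: S 1→0, L 3→4, J 4→4, parity even→odd.
ΔL = 0, ±1 (not L=0↔0): L: 3 → 4, ΔL = +1 — ✓.
Parity must change: even → odd — ✓.
ΔJ = 0, ±1 (not J=0↔0): J: 4 → 4, ΔJ = +0 — ✓.
ΔS = 0: S: 1 → 0 — ✗.

the ΔS = 0 rule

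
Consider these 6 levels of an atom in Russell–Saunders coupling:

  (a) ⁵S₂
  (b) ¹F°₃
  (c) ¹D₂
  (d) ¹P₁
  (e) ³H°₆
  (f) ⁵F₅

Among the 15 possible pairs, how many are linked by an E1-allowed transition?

(a)–(b): forbidden (ΔS, ΔL).
(a)–(c): forbidden (parity, ΔS, ΔL).
(a)–(d): forbidden (parity, ΔS).
(a)–(e): forbidden (ΔS, ΔL, ΔJ).
(a)–(f): forbidden (parity, ΔL, ΔJ).
(b)–(c): allowed.
(b)–(d): forbidden (ΔL, ΔJ).
(b)–(e): forbidden (parity, ΔS, ΔL, ΔJ).
(b)–(f): forbidden (ΔS, ΔJ).
(c)–(d): forbidden (parity).
(c)–(e): forbidden (ΔS, ΔL, ΔJ).
(c)–(f): forbidden (parity, ΔS, ΔJ).
(d)–(e): forbidden (ΔS, ΔL, ΔJ).
(d)–(f): forbidden (parity, ΔS, ΔL, ΔJ).
(e)–(f): forbidden (ΔS, ΔL).
Allowed pairs: 1 of 15.

1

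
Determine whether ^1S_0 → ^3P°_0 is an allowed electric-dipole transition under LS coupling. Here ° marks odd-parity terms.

forbidden

ΔJ = 0, ±1 (not J=0↔0): J: 0 → 0, ΔJ = +0 — violated.
ΔL = 0, ±1 (not L=0↔0): L: 0 → 1, ΔL = +1 — satisfied.
ΔS = 0: S: 0 → 1 — violated.
Parity must change: even → odd — satisfied.
Rule(s) violated: ΔS, ΔJ.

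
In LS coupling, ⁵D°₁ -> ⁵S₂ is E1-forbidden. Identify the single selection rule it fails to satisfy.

the ΔL = 0, ±1 rule

Initial level: S=2, L=2, J=1, parity odd. Final level: S=2, L=0, J=2, parity even.
Parity must change: odd → even — passes.
ΔL = 0, ±1 (not L=0↔0): L: 2 → 0, ΔL = -2 — fails.
ΔS = 0: S: 2 → 2 — passes.
ΔJ = 0, ±1 (not J=0↔0): J: 1 → 2, ΔJ = +1 — passes.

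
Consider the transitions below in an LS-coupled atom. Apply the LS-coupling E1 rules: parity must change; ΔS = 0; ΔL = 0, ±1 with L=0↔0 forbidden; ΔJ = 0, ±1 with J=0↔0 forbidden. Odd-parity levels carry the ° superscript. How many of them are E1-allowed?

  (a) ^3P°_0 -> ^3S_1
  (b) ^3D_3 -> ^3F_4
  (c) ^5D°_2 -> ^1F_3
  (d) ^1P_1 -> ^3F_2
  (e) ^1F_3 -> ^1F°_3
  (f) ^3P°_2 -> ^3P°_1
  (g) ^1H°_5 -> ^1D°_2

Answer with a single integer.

2

(a) allowed
(b) forbidden (parity fails)
(c) forbidden (ΔS fails)
(d) forbidden (parity, ΔS, ΔL fail)
(e) allowed
(f) forbidden (parity fails)
(g) forbidden (parity, ΔL, ΔJ fail)
Total allowed: 2 of 7.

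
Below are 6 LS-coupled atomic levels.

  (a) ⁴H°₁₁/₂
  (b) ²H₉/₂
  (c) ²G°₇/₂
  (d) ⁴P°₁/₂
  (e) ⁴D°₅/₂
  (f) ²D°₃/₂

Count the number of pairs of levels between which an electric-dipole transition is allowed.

(a)–(b): forbidden (ΔS).
(a)–(c): forbidden (parity, ΔS, ΔJ).
(a)–(d): forbidden (parity, ΔL, ΔJ).
(a)–(e): forbidden (parity, ΔL, ΔJ).
(a)–(f): forbidden (parity, ΔS, ΔL, ΔJ).
(b)–(c): allowed.
(b)–(d): forbidden (ΔS, ΔL, ΔJ).
(b)–(e): forbidden (ΔS, ΔL, ΔJ).
(b)–(f): forbidden (ΔL, ΔJ).
(c)–(d): forbidden (parity, ΔS, ΔL, ΔJ).
(c)–(e): forbidden (parity, ΔS, ΔL).
(c)–(f): forbidden (parity, ΔL, ΔJ).
(d)–(e): forbidden (parity, ΔJ).
(d)–(f): forbidden (parity, ΔS).
(e)–(f): forbidden (parity, ΔS).
Allowed pairs: 1 of 15.

1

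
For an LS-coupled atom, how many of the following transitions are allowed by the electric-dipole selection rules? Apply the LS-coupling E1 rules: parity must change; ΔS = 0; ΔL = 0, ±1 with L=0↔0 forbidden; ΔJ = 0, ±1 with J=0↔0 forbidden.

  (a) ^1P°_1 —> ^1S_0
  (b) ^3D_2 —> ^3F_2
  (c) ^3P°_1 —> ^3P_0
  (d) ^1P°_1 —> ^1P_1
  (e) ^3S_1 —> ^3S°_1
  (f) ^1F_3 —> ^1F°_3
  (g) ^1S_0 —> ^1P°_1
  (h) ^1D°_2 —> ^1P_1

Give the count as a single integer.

(a) allowed
(b) forbidden (parity fails)
(c) allowed
(d) allowed
(e) forbidden (ΔL fails)
(f) allowed
(g) allowed
(h) allowed
Total allowed: 6 of 8.

6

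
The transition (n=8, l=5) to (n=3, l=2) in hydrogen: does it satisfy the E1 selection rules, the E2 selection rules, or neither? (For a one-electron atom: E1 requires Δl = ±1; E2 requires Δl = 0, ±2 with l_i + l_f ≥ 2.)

neither

Δl = 2 − 5 = -3; l_i + l_f = 7.
E1 (Δl = ±1): not satisfied.
E2 (Δl = 0,±2, l_i+l_f ≥ 2): not satisfied.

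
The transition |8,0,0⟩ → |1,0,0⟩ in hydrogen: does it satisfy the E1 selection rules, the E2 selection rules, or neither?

neither

Δl = 0 − 0 = +0; l_i + l_f = 0.
Δm_l = +0.
E1 (Δl = ±1, |Δm_l| ≤ 1): not satisfied.
E2 (Δl = 0,±2, l_i+l_f ≥ 2, |Δm_l| ≤ 2): not satisfied.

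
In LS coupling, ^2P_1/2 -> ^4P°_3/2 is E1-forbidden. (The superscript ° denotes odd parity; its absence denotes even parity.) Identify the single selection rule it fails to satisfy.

the ΔS = 0 rule

Parity must change: even → odd — ✓.
ΔS = 0: S: 1/2 → 3/2 — ✗.
ΔL = 0, ±1 (not L=0↔0): L: 1 → 1, ΔL = +0 — ✓.
ΔJ = 0, ±1 (not J=0↔0): J: 1/2 → 3/2, ΔJ = +1 — ✓.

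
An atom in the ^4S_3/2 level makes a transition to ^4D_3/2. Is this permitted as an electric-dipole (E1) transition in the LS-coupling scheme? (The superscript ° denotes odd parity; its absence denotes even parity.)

Parity must change: even → even — violated.
ΔS = 0: S: 3/2 → 3/2 — satisfied.
ΔL = 0, ±1 (not L=0↔0): L: 0 → 2, ΔL = +2 — violated.
ΔJ = 0, ±1 (not J=0↔0): J: 3/2 → 3/2, ΔJ = +0 — satisfied.
Rule(s) violated: parity, ΔL.

forbidden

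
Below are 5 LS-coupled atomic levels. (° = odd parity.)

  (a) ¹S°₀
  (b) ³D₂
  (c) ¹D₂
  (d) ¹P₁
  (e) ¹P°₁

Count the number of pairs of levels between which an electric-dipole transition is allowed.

(a)–(b): forbidden (ΔS, ΔL, ΔJ).
(a)–(c): forbidden (ΔL, ΔJ).
(a)–(d): allowed.
(a)–(e): forbidden (parity).
(b)–(c): forbidden (parity, ΔS).
(b)–(d): forbidden (parity, ΔS).
(b)–(e): forbidden (ΔS).
(c)–(d): forbidden (parity).
(c)–(e): allowed.
(d)–(e): allowed.
Allowed pairs: 3 of 10.

3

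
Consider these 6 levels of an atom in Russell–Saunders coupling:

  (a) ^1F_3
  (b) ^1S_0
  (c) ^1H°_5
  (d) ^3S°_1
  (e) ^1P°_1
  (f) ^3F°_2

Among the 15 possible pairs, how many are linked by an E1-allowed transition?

(a)–(b): forbidden (parity, ΔL, ΔJ).
(a)–(c): forbidden (ΔL, ΔJ).
(a)–(d): forbidden (ΔS, ΔL, ΔJ).
(a)–(e): forbidden (ΔL, ΔJ).
(a)–(f): forbidden (ΔS).
(b)–(c): forbidden (ΔL, ΔJ).
(b)–(d): forbidden (ΔS, ΔL).
(b)–(e): allowed.
(b)–(f): forbidden (ΔS, ΔL, ΔJ).
(c)–(d): forbidden (parity, ΔS, ΔL, ΔJ).
(c)–(e): forbidden (parity, ΔL, ΔJ).
(c)–(f): forbidden (parity, ΔS, ΔL, ΔJ).
(d)–(e): forbidden (parity, ΔS).
(d)–(f): forbidden (parity, ΔL).
(e)–(f): forbidden (parity, ΔS, ΔL).
Allowed pairs: 1 of 15.

1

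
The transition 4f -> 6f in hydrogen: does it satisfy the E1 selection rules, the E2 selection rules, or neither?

Δl = 3 − 3 = +0; l_i + l_f = 6.
E1 (Δl = ±1): not satisfied.
E2 (Δl = 0,±2, l_i+l_f ≥ 2): satisfied.

E2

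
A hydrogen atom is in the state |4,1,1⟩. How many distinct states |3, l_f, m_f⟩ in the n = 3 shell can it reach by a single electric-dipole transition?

4

E1 requires Δl = ±1, so l_f ∈ {0, 2}; with 0 ≤ l_f ≤ n_f−1 = 2, the allowed l_f values are {0, 2}.
For l_f = 0: m_f ∈ {m_i−1, m_i, m_i+1} ∩ [−0, 0] = {0} → 1 state.
For l_f = 2: m_f ∈ {m_i−1, m_i, m_i+1} ∩ [−2, 2] = {0, 1, 2} → 3 states.
Total: 4.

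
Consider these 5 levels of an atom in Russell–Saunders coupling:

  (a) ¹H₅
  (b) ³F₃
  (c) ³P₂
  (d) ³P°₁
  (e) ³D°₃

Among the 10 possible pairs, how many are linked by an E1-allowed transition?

(a)–(b): forbidden (parity, ΔS, ΔL, ΔJ).
(a)–(c): forbidden (parity, ΔS, ΔL, ΔJ).
(a)–(d): forbidden (ΔS, ΔL, ΔJ).
(a)–(e): forbidden (ΔS, ΔL, ΔJ).
(b)–(c): forbidden (parity, ΔL).
(b)–(d): forbidden (ΔL, ΔJ).
(b)–(e): allowed.
(c)–(d): allowed.
(c)–(e): allowed.
(d)–(e): forbidden (parity, ΔJ).
Allowed pairs: 3 of 10.

3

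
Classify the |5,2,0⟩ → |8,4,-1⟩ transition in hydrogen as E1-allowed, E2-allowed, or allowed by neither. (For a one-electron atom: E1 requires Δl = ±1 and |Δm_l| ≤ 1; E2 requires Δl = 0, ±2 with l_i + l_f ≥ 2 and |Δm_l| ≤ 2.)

E2

Δl = 4 − 2 = +2; l_i + l_f = 6.
Δm_l = -1.
E1 (Δl = ±1, |Δm_l| ≤ 1): not satisfied.
E2 (Δl = 0,±2, l_i+l_f ≥ 2, |Δm_l| ≤ 2): satisfied.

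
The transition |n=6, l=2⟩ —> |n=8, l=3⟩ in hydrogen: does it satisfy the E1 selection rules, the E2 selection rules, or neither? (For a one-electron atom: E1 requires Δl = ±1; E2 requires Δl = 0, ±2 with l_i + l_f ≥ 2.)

E1

Δl = 3 − 2 = +1; l_i + l_f = 5.
E1 (Δl = ±1): satisfied.
E2 (Δl = 0,±2, l_i+l_f ≥ 2): not satisfied.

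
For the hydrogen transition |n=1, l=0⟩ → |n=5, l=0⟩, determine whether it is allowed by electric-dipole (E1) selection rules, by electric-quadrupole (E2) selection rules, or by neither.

neither

Δl = 0 − 0 = +0; l_i + l_f = 0.
E1 (Δl = ±1): not satisfied.
E2 (Δl = 0,±2, l_i+l_f ≥ 2): not satisfied.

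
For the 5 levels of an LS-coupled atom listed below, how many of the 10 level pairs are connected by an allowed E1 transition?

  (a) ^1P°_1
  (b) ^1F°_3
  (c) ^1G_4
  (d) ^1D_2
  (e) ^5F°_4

(a)–(b): forbidden (parity, ΔL, ΔJ).
(a)–(c): forbidden (ΔL, ΔJ).
(a)–(d): allowed.
(a)–(e): forbidden (parity, ΔS, ΔL, ΔJ).
(b)–(c): allowed.
(b)–(d): allowed.
(b)–(e): forbidden (parity, ΔS).
(c)–(d): forbidden (parity, ΔL, ΔJ).
(c)–(e): forbidden (ΔS).
(d)–(e): forbidden (ΔS, ΔJ).
Allowed pairs: 3 of 10.

3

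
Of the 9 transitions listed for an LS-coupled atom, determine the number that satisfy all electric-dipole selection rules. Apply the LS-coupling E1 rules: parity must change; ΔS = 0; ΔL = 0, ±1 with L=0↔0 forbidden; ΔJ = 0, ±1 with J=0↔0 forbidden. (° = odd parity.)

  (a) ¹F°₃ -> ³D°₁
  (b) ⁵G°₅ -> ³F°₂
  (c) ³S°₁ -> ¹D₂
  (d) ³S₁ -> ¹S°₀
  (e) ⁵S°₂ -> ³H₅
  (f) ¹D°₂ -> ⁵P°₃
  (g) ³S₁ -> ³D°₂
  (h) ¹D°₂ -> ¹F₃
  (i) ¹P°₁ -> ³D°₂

1

(a) forbidden (parity, ΔS, ΔJ fail)
(b) forbidden (parity, ΔS, ΔJ fail)
(c) forbidden (ΔS, ΔL fail)
(d) forbidden (ΔS, ΔL fail)
(e) forbidden (ΔS, ΔL, ΔJ fail)
(f) forbidden (parity, ΔS fail)
(g) forbidden (ΔL fails)
(h) allowed
(i) forbidden (parity, ΔS fail)
Total allowed: 1 of 9.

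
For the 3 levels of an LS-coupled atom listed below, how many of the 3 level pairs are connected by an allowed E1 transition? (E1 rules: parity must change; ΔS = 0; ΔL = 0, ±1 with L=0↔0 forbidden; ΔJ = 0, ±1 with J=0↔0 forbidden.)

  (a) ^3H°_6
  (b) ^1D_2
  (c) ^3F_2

0

(a)–(b): forbidden (ΔS, ΔL, ΔJ).
(a)–(c): forbidden (ΔL, ΔJ).
(b)–(c): forbidden (parity, ΔS).
Allowed pairs: 0 of 3.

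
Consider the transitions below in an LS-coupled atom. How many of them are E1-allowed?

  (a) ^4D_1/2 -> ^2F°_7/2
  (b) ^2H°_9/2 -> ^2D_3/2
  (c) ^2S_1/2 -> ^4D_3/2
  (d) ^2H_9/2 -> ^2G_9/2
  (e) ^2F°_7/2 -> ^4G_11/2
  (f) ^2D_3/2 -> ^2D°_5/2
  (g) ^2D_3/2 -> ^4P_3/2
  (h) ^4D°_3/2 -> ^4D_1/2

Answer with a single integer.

(a) forbidden (ΔS, ΔJ fail)
(b) forbidden (ΔL, ΔJ fail)
(c) forbidden (parity, ΔS, ΔL fail)
(d) forbidden (parity fails)
(e) forbidden (ΔS, ΔJ fail)
(f) allowed
(g) forbidden (parity, ΔS fail)
(h) allowed
Total allowed: 2 of 8.

2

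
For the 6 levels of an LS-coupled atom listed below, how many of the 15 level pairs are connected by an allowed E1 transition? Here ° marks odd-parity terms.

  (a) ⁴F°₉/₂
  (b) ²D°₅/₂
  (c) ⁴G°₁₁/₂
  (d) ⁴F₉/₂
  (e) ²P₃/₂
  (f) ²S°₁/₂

(a)–(b): forbidden (parity, ΔS, ΔJ).
(a)–(c): forbidden (parity).
(a)–(d): allowed.
(a)–(e): forbidden (ΔS, ΔL, ΔJ).
(a)–(f): forbidden (parity, ΔS, ΔL, ΔJ).
(b)–(c): forbidden (parity, ΔS, ΔL, ΔJ).
(b)–(d): forbidden (ΔS, ΔJ).
(b)–(e): allowed.
(b)–(f): forbidden (parity, ΔL, ΔJ).
(c)–(d): allowed.
(c)–(e): forbidden (ΔS, ΔL, ΔJ).
(c)–(f): forbidden (parity, ΔS, ΔL, ΔJ).
(d)–(e): forbidden (parity, ΔS, ΔL, ΔJ).
(d)–(f): forbidden (ΔS, ΔL, ΔJ).
(e)–(f): allowed.
Allowed pairs: 4 of 15.

4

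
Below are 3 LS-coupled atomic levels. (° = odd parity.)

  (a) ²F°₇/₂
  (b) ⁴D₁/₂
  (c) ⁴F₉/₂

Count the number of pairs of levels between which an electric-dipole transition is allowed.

0

(a)–(b): forbidden (ΔS, ΔJ).
(a)–(c): forbidden (ΔS).
(b)–(c): forbidden (parity, ΔJ).
Allowed pairs: 0 of 3.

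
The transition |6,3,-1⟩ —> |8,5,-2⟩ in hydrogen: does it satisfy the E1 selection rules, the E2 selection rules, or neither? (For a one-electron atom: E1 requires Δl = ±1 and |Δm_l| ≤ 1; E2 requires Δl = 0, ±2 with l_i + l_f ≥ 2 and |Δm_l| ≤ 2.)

Δl = 5 − 3 = +2; l_i + l_f = 8.
Δm_l = -1.
E1 (Δl = ±1, |Δm_l| ≤ 1): not satisfied.
E2 (Δl = 0,±2, l_i+l_f ≥ 2, |Δm_l| ≤ 2): satisfied.

E2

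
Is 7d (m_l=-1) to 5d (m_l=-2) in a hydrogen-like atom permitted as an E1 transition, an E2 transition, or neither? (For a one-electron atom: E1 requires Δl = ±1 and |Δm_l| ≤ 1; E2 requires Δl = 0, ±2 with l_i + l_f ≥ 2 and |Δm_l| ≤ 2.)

E2

Δl = 2 − 2 = +0; l_i + l_f = 4.
Δm_l = -1.
E1 (Δl = ±1, |Δm_l| ≤ 1): not satisfied.
E2 (Δl = 0,±2, l_i+l_f ≥ 2, |Δm_l| ≤ 2): satisfied.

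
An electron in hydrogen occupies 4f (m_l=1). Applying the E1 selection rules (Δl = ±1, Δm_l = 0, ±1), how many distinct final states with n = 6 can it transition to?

6

E1 requires Δl = ±1, so l_f ∈ {2, 4}; with 0 ≤ l_f ≤ n_f−1 = 5, the allowed l_f values are {2, 4}.
For l_f = 2: m_f ∈ {m_i−1, m_i, m_i+1} ∩ [−2, 2] = {0, 1, 2} → 3 states.
For l_f = 4: m_f ∈ {m_i−1, m_i, m_i+1} ∩ [−4, 4] = {0, 1, 2} → 3 states.
Total: 6.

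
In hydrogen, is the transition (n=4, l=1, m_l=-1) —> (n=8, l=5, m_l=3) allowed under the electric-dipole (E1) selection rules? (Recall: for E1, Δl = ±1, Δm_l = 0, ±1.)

forbidden

Initial l = 1, final l = 5, so Δl = +4. E1 requires Δl = ±1: ✗.
Δm_l = 3 − (-1) = +4. E1 requires Δm_l = 0, ±1: ✗.
The transition is electric-dipole forbidden.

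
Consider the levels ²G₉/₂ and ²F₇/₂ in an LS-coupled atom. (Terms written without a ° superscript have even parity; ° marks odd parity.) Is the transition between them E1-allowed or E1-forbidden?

Initial level: S=1/2, L=4, J=9/2, parity even. Final level: S=1/2, L=3, J=7/2, parity even.
Parity must change: even → even — fails.
ΔS = 0: S: 1/2 → 1/2 — passes.
ΔL = 0, ±1 (not L=0↔0): L: 4 → 3, ΔL = -1 — passes.
ΔJ = 0, ±1 (not J=0↔0): J: 9/2 → 7/2, ΔJ = -1 — passes.
Rule(s) violated: parity.

forbidden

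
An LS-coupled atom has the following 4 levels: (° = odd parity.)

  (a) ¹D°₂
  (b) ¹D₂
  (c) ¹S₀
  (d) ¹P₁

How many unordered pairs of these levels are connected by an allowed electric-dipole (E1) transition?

(a)–(b): allowed.
(a)–(c): forbidden (ΔL, ΔJ).
(a)–(d): allowed.
(b)–(c): forbidden (parity, ΔL, ΔJ).
(b)–(d): forbidden (parity).
(c)–(d): forbidden (parity).
Allowed pairs: 2 of 6.

2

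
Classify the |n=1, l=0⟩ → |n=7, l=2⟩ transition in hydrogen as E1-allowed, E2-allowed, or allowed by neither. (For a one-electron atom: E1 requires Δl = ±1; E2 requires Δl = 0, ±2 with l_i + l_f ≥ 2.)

Δl = 2 − 0 = +2; l_i + l_f = 2.
E1 (Δl = ±1): not satisfied.
E2 (Δl = 0,±2, l_i+l_f ≥ 2): satisfied.

E2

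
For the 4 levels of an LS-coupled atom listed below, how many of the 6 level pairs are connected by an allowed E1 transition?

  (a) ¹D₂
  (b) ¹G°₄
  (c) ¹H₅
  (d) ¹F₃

2

(a)–(b): forbidden (ΔL, ΔJ).
(a)–(c): forbidden (parity, ΔL, ΔJ).
(a)–(d): forbidden (parity).
(b)–(c): allowed.
(b)–(d): allowed.
(c)–(d): forbidden (parity, ΔL, ΔJ).
Allowed pairs: 2 of 6.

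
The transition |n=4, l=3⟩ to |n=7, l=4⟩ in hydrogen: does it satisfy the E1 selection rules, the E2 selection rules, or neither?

E1

Δl = 4 − 3 = +1; l_i + l_f = 7.
E1 (Δl = ±1): satisfied.
E2 (Δl = 0,±2, l_i+l_f ≥ 2): not satisfied.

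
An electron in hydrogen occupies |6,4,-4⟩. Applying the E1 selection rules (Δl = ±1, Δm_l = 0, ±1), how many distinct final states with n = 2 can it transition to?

0

E1 requires l_f ∈ {3, 5}, but neither lies in [0, 1], so no final state is reachable.
Total: 0.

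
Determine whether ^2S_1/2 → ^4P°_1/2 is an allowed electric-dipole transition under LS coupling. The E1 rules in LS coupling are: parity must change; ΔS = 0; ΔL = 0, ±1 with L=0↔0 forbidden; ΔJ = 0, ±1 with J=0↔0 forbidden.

forbidden

ΔS = 0: S: 1/2 → 3/2 — ✗.
ΔL = 0, ±1 (not L=0↔0): L: 0 → 1, ΔL = +1 — ✓.
ΔJ = 0, ±1 (not J=0↔0): J: 1/2 → 1/2, ΔJ = +0 — ✓.
Parity must change: even → odd — ✓.
Rule(s) violated: ΔS.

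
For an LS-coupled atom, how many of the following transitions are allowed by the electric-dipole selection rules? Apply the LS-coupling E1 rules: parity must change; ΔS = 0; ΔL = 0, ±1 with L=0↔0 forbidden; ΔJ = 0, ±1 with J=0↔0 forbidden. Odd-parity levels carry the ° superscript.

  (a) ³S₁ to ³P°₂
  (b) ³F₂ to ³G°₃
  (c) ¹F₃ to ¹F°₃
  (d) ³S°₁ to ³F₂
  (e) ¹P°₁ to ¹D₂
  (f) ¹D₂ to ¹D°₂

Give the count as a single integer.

5

(a) allowed
(b) allowed
(c) allowed
(d) forbidden (ΔL fails)
(e) allowed
(f) allowed
Total allowed: 5 of 6.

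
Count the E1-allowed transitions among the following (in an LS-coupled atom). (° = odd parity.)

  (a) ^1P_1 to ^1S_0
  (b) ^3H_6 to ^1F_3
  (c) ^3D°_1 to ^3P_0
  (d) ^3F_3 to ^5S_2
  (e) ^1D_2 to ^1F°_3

(a) forbidden (parity fails)
(b) forbidden (parity, ΔS, ΔL, ΔJ fail)
(c) allowed
(d) forbidden (parity, ΔS, ΔL fail)
(e) allowed
Total allowed: 2 of 5.

2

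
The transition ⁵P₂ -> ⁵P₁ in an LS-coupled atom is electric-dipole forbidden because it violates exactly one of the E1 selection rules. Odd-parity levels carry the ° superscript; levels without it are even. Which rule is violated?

Initial level: S=2, L=1, J=2, parity even. Final level: S=2, L=1, J=1, parity even.
Parity must change: even → even — violated.
ΔL = 0, ±1 (not L=0↔0): L: 1 → 1, ΔL = +0 — satisfied.
ΔJ = 0, ±1 (not J=0↔0): J: 2 → 1, ΔJ = -1 — satisfied.
ΔS = 0: S: 2 → 2 — satisfied.

parity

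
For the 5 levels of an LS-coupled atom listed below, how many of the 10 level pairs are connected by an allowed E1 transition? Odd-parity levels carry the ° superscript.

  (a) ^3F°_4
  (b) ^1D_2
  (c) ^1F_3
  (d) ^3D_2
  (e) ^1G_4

(a)–(b): forbidden (ΔS, ΔJ).
(a)–(c): forbidden (ΔS).
(a)–(d): forbidden (ΔJ).
(a)–(e): forbidden (ΔS).
(b)–(c): forbidden (parity).
(b)–(d): forbidden (parity, ΔS).
(b)–(e): forbidden (parity, ΔL, ΔJ).
(c)–(d): forbidden (parity, ΔS).
(c)–(e): forbidden (parity).
(d)–(e): forbidden (parity, ΔS, ΔL, ΔJ).
Allowed pairs: 0 of 10.

0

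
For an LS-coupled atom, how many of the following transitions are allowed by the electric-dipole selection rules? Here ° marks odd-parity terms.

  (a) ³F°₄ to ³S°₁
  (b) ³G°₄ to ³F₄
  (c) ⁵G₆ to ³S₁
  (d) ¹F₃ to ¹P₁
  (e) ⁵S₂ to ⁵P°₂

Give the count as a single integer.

(a) forbidden (parity, ΔL, ΔJ fail)
(b) allowed
(c) forbidden (parity, ΔS, ΔL, ΔJ fail)
(d) forbidden (parity, ΔL, ΔJ fail)
(e) allowed
Total allowed: 2 of 5.

2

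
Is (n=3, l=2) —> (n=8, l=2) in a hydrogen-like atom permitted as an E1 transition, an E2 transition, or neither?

Δl = 2 − 2 = +0; l_i + l_f = 4.
E1 (Δl = ±1): not satisfied.
E2 (Δl = 0,±2, l_i+l_f ≥ 2): satisfied.

E2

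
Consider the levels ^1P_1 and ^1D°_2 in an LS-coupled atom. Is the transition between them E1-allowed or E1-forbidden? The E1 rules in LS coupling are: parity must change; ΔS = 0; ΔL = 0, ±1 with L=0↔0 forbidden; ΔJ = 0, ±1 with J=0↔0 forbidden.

allowed

Parity must change: even → odd — satisfied.
ΔS = 0: S: 0 → 0 — satisfied.
ΔL = 0, ±1 (not L=0↔0): L: 1 → 2, ΔL = +1 — satisfied.
ΔJ = 0, ±1 (not J=0↔0): J: 1 → 2, ΔJ = +1 — satisfied.
All four E1 rules are satisfied.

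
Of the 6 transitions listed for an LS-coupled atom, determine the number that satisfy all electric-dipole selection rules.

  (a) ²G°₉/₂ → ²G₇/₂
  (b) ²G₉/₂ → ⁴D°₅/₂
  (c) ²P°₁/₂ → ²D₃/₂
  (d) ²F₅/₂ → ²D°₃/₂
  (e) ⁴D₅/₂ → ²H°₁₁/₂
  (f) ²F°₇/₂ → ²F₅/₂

(a) allowed
(b) forbidden (ΔS, ΔL, ΔJ fail)
(c) allowed
(d) allowed
(e) forbidden (ΔS, ΔL, ΔJ fail)
(f) allowed
Total allowed: 4 of 6.

4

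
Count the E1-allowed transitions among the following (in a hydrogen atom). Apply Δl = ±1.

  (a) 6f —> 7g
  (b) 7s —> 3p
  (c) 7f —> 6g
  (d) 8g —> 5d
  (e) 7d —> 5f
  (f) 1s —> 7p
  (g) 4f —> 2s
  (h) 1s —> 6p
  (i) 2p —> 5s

(a) allowed
(b) allowed
(c) allowed
(d) forbidden — Δl = -2 (E1 requires Δl = ±1)
(e) allowed
(f) allowed
(g) forbidden — Δl = -3 (E1 requires Δl = ±1)
(h) allowed
(i) allowed
Total allowed: 7 of 9.

7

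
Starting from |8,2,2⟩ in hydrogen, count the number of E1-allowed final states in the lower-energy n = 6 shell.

E1 requires Δl = ±1, so l_f ∈ {1, 3}; with 0 ≤ l_f ≤ n_f−1 = 5, the allowed l_f values are {1, 3}.
For l_f = 1: m_f ∈ {m_i−1, m_i, m_i+1} ∩ [−1, 1] = {1} → 1 state.
For l_f = 3: m_f ∈ {m_i−1, m_i, m_i+1} ∩ [−3, 3] = {1, 2, 3} → 3 states.
Total: 4.

4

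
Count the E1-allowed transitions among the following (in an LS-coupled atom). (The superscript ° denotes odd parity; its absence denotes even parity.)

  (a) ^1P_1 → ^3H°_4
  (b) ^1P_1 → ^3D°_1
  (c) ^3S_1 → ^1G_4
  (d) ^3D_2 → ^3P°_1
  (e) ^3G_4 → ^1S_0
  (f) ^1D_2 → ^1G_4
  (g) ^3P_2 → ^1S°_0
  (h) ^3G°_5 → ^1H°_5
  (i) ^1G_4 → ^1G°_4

(a) forbidden (ΔS, ΔL, ΔJ fail)
(b) forbidden (ΔS fails)
(c) forbidden (parity, ΔS, ΔL, ΔJ fail)
(d) allowed
(e) forbidden (parity, ΔS, ΔL, ΔJ fail)
(f) forbidden (parity, ΔL, ΔJ fail)
(g) forbidden (ΔS, ΔJ fail)
(h) forbidden (parity, ΔS fail)
(i) allowed
Total allowed: 2 of 9.

2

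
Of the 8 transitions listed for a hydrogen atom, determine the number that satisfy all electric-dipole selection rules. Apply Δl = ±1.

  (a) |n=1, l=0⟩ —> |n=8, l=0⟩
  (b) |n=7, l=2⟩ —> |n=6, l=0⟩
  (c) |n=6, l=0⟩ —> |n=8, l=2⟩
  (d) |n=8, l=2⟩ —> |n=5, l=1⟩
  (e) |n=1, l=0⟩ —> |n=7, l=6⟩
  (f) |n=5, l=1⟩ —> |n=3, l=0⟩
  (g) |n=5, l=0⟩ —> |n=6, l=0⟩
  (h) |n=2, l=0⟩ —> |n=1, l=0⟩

2

(a) forbidden — Δl = +0 (E1 requires Δl = ±1)
(b) forbidden — Δl = -2 (E1 requires Δl = ±1)
(c) forbidden — Δl = +2 (E1 requires Δl = ±1)
(d) allowed
(e) forbidden — Δl = +6 (E1 requires Δl = ±1)
(f) allowed
(g) forbidden — Δl = +0 (E1 requires Δl = ±1)
(h) forbidden — Δl = +0 (E1 requires Δl = ±1)
Total allowed: 2 of 8.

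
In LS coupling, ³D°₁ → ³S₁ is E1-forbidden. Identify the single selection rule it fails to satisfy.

Initial level: S=1, L=2, J=1, parity odd. Final level: S=1, L=0, J=1, parity even.
Parity must change: odd → even — ✓.
ΔS = 0: S: 1 → 1 — ✓.
ΔL = 0, ±1 (not L=0↔0): L: 2 → 0, ΔL = -2 — ✗.
ΔJ = 0, ±1 (not J=0↔0): J: 1 → 1, ΔJ = +0 — ✓.

the ΔL = 0, ±1 rule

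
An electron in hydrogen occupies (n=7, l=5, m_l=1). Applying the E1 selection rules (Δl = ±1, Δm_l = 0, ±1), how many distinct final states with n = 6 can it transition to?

E1 requires Δl = ±1, so l_f ∈ {4, 6}; with 0 ≤ l_f ≤ n_f−1 = 5, the allowed l_f values are {4}.
For l_f = 4: m_f ∈ {m_i−1, m_i, m_i+1} ∩ [−4, 4] = {0, 1, 2} → 3 states.
Total: 3.

3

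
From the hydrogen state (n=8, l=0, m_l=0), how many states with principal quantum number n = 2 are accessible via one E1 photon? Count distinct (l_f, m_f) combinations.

E1 requires Δl = ±1, so l_f ∈ {-1, 1}; with 0 ≤ l_f ≤ n_f−1 = 1, the allowed l_f values are {1}.
For l_f = 1: m_f ∈ {m_i−1, m_i, m_i+1} ∩ [−1, 1] = {-1, 0, 1} → 3 states.
Total: 3.

3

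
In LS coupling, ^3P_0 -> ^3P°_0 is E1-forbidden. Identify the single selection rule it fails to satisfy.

Parity must change: even → odd — ✓.
ΔS = 0: S: 1 → 1 — ✓.
ΔL = 0, ±1 (not L=0↔0): L: 1 → 1, ΔL = +0 — ✓.
ΔJ = 0, ±1 (not J=0↔0): J: 0 → 0, ΔJ = +0 — ✗.

the J=0 ↔ J=0 exclusion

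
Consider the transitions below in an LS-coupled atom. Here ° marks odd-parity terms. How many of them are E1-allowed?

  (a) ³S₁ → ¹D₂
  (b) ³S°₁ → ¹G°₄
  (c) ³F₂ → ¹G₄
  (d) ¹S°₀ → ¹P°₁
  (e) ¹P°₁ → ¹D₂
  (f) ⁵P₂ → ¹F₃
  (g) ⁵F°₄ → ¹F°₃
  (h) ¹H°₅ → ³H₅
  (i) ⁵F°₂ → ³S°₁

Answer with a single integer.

(a) forbidden (parity, ΔS, ΔL fail)
(b) forbidden (parity, ΔS, ΔL, ΔJ fail)
(c) forbidden (parity, ΔS, ΔJ fail)
(d) forbidden (parity fails)
(e) allowed
(f) forbidden (parity, ΔS, ΔL fail)
(g) forbidden (parity, ΔS fail)
(h) forbidden (ΔS fails)
(i) forbidden (parity, ΔS, ΔL fail)
Total allowed: 1 of 9.

1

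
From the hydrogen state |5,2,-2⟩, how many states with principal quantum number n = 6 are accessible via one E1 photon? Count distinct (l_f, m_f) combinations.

E1 requires Δl = ±1, so l_f ∈ {1, 3}; with 0 ≤ l_f ≤ n_f−1 = 5, the allowed l_f values are {1, 3}.
For l_f = 1: m_f ∈ {m_i−1, m_i, m_i+1} ∩ [−1, 1] = {-1} → 1 state.
For l_f = 3: m_f ∈ {m_i−1, m_i, m_i+1} ∩ [−3, 3] = {-3, -2, -1} → 3 states.
Total: 4.

4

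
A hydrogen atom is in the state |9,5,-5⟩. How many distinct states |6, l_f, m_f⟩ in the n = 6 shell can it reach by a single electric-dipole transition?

E1 requires Δl = ±1, so l_f ∈ {4, 6}; with 0 ≤ l_f ≤ n_f−1 = 5, the allowed l_f values are {4}.
For l_f = 4: m_f ∈ {m_i−1, m_i, m_i+1} ∩ [−4, 4] = {-4} → 1 state.
Total: 1.

1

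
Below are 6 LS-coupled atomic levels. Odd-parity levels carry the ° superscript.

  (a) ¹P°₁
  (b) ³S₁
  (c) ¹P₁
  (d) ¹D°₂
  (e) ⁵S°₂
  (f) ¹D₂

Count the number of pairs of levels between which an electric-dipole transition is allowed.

4

(a)–(b): forbidden (ΔS).
(a)–(c): allowed.
(a)–(d): forbidden (parity).
(a)–(e): forbidden (parity, ΔS).
(a)–(f): allowed.
(b)–(c): forbidden (parity, ΔS).
(b)–(d): forbidden (ΔS, ΔL).
(b)–(e): forbidden (ΔS, ΔL).
(b)–(f): forbidden (parity, ΔS, ΔL).
(c)–(d): allowed.
(c)–(e): forbidden (ΔS).
(c)–(f): forbidden (parity).
(d)–(e): forbidden (parity, ΔS, ΔL).
(d)–(f): allowed.
(e)–(f): forbidden (ΔS, ΔL).
Allowed pairs: 4 of 15.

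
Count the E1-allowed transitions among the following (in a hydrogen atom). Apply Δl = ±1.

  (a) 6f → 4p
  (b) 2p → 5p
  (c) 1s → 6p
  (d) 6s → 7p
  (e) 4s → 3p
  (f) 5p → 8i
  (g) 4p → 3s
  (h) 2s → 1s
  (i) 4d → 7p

5

(a) forbidden — Δl = -2 (E1 requires Δl = ±1)
(b) forbidden — Δl = +0 (E1 requires Δl = ±1)
(c) allowed
(d) allowed
(e) allowed
(f) forbidden — Δl = +5 (E1 requires Δl = ±1)
(g) allowed
(h) forbidden — Δl = +0 (E1 requires Δl = ±1)
(i) allowed
Total allowed: 5 of 9.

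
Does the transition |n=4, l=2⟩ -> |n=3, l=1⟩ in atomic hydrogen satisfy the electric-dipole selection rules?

allowed

l: 2 → 1 (Δl = -1). Δl = ±1 satisfied.
All E1 selection rules are satisfied.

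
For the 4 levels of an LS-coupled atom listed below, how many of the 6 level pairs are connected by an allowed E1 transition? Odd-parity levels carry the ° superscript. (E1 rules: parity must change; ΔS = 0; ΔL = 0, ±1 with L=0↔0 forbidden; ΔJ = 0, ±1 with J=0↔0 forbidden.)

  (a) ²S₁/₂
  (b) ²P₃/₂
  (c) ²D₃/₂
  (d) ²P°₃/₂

(a)–(b): forbidden (parity).
(a)–(c): forbidden (parity, ΔL).
(a)–(d): allowed.
(b)–(c): forbidden (parity).
(b)–(d): allowed.
(c)–(d): allowed.
Allowed pairs: 3 of 6.

3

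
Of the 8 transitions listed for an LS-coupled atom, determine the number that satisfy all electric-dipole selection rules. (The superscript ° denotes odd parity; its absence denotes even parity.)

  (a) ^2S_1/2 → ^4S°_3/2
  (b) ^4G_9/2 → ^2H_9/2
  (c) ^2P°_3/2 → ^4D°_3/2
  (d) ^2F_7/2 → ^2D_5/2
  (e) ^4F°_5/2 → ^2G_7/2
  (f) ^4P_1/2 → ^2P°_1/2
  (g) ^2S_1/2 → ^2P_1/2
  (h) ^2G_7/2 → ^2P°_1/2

0

(a) forbidden (ΔS, ΔL fail)
(b) forbidden (parity, ΔS fail)
(c) forbidden (parity, ΔS fail)
(d) forbidden (parity fails)
(e) forbidden (ΔS fails)
(f) forbidden (ΔS fails)
(g) forbidden (parity fails)
(h) forbidden (ΔL, ΔJ fail)
Total allowed: 0 of 8.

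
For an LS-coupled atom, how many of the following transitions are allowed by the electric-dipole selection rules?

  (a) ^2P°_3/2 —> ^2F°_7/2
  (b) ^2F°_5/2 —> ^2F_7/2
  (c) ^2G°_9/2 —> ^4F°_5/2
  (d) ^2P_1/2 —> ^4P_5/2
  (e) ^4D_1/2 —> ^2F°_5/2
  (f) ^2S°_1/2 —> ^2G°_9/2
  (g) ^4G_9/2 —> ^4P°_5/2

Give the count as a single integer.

(a) forbidden (parity, ΔL, ΔJ fail)
(b) allowed
(c) forbidden (parity, ΔS, ΔJ fail)
(d) forbidden (parity, ΔS, ΔJ fail)
(e) forbidden (ΔS, ΔJ fail)
(f) forbidden (parity, ΔL, ΔJ fail)
(g) forbidden (ΔL, ΔJ fail)
Total allowed: 1 of 7.

1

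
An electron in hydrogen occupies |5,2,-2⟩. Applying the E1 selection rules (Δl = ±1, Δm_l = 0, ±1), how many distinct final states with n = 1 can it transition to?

0

E1 requires l_f ∈ {1, 3}, but neither lies in [0, 0], so no final state is reachable.
Total: 0.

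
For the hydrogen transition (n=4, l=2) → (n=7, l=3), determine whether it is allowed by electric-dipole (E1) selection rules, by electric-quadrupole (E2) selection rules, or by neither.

E1

Δl = 3 − 2 = +1; l_i + l_f = 5.
E1 (Δl = ±1): satisfied.
E2 (Δl = 0,±2, l_i+l_f ≥ 2): not satisfied.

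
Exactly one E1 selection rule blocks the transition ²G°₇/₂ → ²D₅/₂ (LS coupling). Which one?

Initial level: S=1/2, L=4, J=7/2, parity odd. Final level: S=1/2, L=2, J=5/2, parity even.
Parity must change: odd → even — ok.
ΔS = 0: S: 1/2 → 1/2 — ok.
ΔL = 0, ±1 (not L=0↔0): L: 4 → 2, ΔL = -2 — fails.
ΔJ = 0, ±1 (not J=0↔0): J: 7/2 → 5/2, ΔJ = -1 — ok.

the ΔL = 0, ±1 rule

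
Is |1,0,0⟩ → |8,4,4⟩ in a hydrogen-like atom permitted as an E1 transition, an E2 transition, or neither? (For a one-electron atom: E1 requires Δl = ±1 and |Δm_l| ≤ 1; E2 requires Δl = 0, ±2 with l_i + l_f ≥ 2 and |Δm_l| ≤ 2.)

Δl = 4 − 0 = +4; l_i + l_f = 4.
Δm_l = +4.
E1 (Δl = ±1, |Δm_l| ≤ 1): not satisfied.
E2 (Δl = 0,±2, l_i+l_f ≥ 2, |Δm_l| ≤ 2): not satisfied.

neither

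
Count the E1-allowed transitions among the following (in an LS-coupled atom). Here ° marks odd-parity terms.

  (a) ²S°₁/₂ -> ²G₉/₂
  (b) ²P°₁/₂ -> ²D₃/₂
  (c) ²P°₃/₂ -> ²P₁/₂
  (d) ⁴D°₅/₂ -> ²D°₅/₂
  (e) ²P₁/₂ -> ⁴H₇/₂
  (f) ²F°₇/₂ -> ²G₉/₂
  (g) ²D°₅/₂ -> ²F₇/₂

(a) forbidden (ΔL, ΔJ fail)
(b) allowed
(c) allowed
(d) forbidden (parity, ΔS fail)
(e) forbidden (parity, ΔS, ΔL, ΔJ fail)
(f) allowed
(g) allowed
Total allowed: 4 of 7.

4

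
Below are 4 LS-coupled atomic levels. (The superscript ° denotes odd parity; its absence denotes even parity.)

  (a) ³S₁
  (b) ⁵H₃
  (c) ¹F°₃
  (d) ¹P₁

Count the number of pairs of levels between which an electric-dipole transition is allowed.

(a)–(b): forbidden (parity, ΔS, ΔL, ΔJ).
(a)–(c): forbidden (ΔS, ΔL, ΔJ).
(a)–(d): forbidden (parity, ΔS).
(b)–(c): forbidden (ΔS, ΔL).
(b)–(d): forbidden (parity, ΔS, ΔL, ΔJ).
(c)–(d): forbidden (ΔL, ΔJ).
Allowed pairs: 0 of 6.

0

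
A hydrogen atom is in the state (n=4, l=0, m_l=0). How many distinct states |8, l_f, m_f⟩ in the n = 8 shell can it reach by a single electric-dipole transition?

E1 requires Δl = ±1, so l_f ∈ {-1, 1}; with 0 ≤ l_f ≤ n_f−1 = 7, the allowed l_f values are {1}.
For l_f = 1: m_f ∈ {m_i−1, m_i, m_i+1} ∩ [−1, 1] = {-1, 0, 1} → 3 states.
Total: 3.

3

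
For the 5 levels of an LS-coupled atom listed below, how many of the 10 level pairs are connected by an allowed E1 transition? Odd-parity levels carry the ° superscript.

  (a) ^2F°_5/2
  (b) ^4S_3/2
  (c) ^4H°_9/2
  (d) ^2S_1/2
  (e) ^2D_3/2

(a)–(b): forbidden (ΔS, ΔL).
(a)–(c): forbidden (parity, ΔS, ΔL, ΔJ).
(a)–(d): forbidden (ΔL, ΔJ).
(a)–(e): allowed.
(b)–(c): forbidden (ΔL, ΔJ).
(b)–(d): forbidden (parity, ΔS, ΔL).
(b)–(e): forbidden (parity, ΔS, ΔL).
(c)–(d): forbidden (ΔS, ΔL, ΔJ).
(c)–(e): forbidden (ΔS, ΔL, ΔJ).
(d)–(e): forbidden (parity, ΔL).
Allowed pairs: 1 of 10.

1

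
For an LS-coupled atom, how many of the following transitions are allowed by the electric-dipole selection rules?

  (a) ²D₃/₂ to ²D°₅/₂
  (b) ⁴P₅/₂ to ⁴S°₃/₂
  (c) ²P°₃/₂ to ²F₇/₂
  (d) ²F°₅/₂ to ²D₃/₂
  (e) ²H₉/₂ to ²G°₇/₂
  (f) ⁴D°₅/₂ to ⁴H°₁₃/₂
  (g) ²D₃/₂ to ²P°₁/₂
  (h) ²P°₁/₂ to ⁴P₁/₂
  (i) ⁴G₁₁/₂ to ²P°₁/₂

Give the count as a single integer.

(a) allowed
(b) allowed
(c) forbidden (ΔL, ΔJ fail)
(d) allowed
(e) allowed
(f) forbidden (parity, ΔL, ΔJ fail)
(g) allowed
(h) forbidden (ΔS fails)
(i) forbidden (ΔS, ΔL, ΔJ fail)
Total allowed: 5 of 9.

5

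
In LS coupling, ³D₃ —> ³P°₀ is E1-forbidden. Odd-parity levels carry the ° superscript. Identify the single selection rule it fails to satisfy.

Initial level: S=1, L=2, J=3, parity even. Final level: S=1, L=1, J=0, parity odd.
Parity must change: even → odd — satisfied.
ΔS = 0: S: 1 → 1 — satisfied.
ΔL = 0, ±1 (not L=0↔0): L: 2 → 1, ΔL = -1 — satisfied.
ΔJ = 0, ±1 (not J=0↔0): J: 3 → 0, ΔJ = -3 — violated.

the ΔJ = 0, ±1 rule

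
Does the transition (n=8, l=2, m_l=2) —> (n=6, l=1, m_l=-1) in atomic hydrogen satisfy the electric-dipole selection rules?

forbidden

l: 2 → 1 (Δl = -1). Δl = ±1 satisfied.
Δm_l = -1 − (2) = -3. E1 requires Δm_l = 0, ±1: violated.
The transition is electric-dipole forbidden.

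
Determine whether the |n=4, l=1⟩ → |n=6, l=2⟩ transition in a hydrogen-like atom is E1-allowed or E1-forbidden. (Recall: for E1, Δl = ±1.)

allowed

Δl = 2 − 1 = +1; the E1 rule Δl = ±1 is passes.
All E1 selection rules are satisfied.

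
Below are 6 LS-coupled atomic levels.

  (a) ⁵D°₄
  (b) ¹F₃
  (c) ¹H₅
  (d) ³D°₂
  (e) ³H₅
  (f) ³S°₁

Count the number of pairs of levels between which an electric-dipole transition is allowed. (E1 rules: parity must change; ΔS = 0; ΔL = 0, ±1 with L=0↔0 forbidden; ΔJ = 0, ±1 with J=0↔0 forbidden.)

0

(a)–(b): forbidden (ΔS).
(a)–(c): forbidden (ΔS, ΔL).
(a)–(d): forbidden (parity, ΔS, ΔJ).
(a)–(e): forbidden (ΔS, ΔL).
(a)–(f): forbidden (parity, ΔS, ΔL, ΔJ).
(b)–(c): forbidden (parity, ΔL, ΔJ).
(b)–(d): forbidden (ΔS).
(b)–(e): forbidden (parity, ΔS, ΔL, ΔJ).
(b)–(f): forbidden (ΔS, ΔL, ΔJ).
(c)–(d): forbidden (ΔS, ΔL, ΔJ).
(c)–(e): forbidden (parity, ΔS).
(c)–(f): forbidden (ΔS, ΔL, ΔJ).
(d)–(e): forbidden (ΔL, ΔJ).
(d)–(f): forbidden (parity, ΔL).
(e)–(f): forbidden (ΔL, ΔJ).
Allowed pairs: 0 of 15.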